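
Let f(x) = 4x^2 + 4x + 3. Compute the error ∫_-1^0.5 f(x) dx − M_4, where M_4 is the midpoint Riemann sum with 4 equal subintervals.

0.0703125

Exact integral: ∫_-1^0.5 f(x) dx = 4.5.
M_4 = 4.4296875.
Error = 4.5 − 4.4296875 = 0.0703125.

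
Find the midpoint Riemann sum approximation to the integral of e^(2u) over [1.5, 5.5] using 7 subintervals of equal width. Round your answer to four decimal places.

28358.3242

Δu = (5.5 − 1.5)/7 = 4/7.
Midpoints: 25/14, 33/14, 41/14, 3.5, 57/14, 65/14, 73/14.
f(25/14) ≈ 35.5674, f(33/14) ≈ 111.5291, f(41/14) ≈ 349.7235, f(3.5) ≈ 1096.6332, f(57/14) ≈ 3438.7288, f(65/14) ≈ 10782.8726, f(73/14) ≈ 33812.0129.
Sum = Δu · [f(25/14) + f(33/14) + f(41/14) + ...].
Sum ≈ 28358.3242.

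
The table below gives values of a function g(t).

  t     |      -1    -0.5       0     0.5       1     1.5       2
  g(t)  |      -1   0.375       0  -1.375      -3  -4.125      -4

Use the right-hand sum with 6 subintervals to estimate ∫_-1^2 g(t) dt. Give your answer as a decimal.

Δt = 0.5.
Sum = 0.5·[0.375 + 0 + (-1.375) + (-3) + (-4.125) + (-4)] = -6.0625.

-6.0625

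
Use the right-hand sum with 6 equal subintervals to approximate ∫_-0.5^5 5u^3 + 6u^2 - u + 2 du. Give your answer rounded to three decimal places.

Δu = (5 − (-0.5))/6 = 11/12.
Right endpoints: 5/12, 4/3, 2.25, 19/6, 49/12, 5.
f(5/12) = 5161/1728, f(4/3) = 626/27, f(2.25) = 87.078125, f(19/6) = 47039/216, f(49/12) = 757517/1728, f(5) = 772.
Sum = Δu · [f(5/12) + f(4/3) + f(2.25) + ...].
Sum ≈ 1412.951.

1412.951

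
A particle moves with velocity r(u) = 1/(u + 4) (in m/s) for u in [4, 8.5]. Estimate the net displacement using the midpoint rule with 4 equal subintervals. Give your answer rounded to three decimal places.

Δu = (8.5 − 4)/4 = 1.125.
Midpoints: 4.5625, 5.6875, 6.8125, 7.9375.
r(4.5625) = 16/137, r(5.6875) = 16/155, r(6.8125) = 16/173, r(7.9375) = 16/191.
Sum = Δu · [r(4.5625) + r(5.6875) + r(6.8125) + r(7.9375)].
Sum ≈ 0.446.

0.446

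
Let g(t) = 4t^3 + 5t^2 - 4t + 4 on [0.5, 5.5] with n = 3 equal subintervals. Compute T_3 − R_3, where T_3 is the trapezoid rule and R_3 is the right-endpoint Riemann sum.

-662.5

T_3 ≈ 1246.990741.
R_3 ≈ 1909.490741.
T_3 − R_3 = -662.5.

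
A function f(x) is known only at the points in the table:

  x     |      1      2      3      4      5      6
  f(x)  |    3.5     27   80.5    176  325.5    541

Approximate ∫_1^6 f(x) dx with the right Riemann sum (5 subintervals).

1150

Δx = 1.
Sum = 1·[27 + 80.5 + 176 + 325.5 + 541] = 1150.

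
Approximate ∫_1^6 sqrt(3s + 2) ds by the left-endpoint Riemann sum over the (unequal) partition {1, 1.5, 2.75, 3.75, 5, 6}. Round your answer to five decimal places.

16.17966

Subinterval widths: 0.5, 1.25, 1, 1.25, 1.
Left endpoints: 1, 1.5, 2.75, 3.75, 5.
f(1) ≈ 2.23607, f(1.5) ≈ 2.54951, f(2.75) ≈ 3.20156, f(3.75) ≈ 3.64005, f(5) ≈ 4.12311.
Sum = Σ Δs_i · f(s_i).
Sum ≈ 16.17966.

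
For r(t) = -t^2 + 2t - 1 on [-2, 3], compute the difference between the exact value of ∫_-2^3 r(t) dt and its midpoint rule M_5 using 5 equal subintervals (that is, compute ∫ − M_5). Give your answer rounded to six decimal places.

-0.416667

Exact integral: ∫_-2^3 r(t) dt ≈ -11.66666667.
M_5 = -11.25.
Error ≈ -11.66666667 − (-11.25) ≈ -0.416667.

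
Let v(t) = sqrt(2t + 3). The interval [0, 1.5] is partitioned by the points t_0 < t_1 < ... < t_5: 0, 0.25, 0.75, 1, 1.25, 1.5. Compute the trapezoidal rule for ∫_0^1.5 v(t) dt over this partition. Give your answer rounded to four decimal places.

Subinterval widths: 0.25, 0.5, 0.25, 0.25, 0.25.
v(0) ≈ 1.7321, v(0.25) ≈ 1.8708, v(0.75) ≈ 2.1213, v(1) ≈ 2.2361, v(1.25) ≈ 2.3452, v(1.5) ≈ 2.4495.
On each subinterval the trapezoid contributes (Δt_i/2)·[v(t_{i-1}) + v(t_i)].
Sum ≈ 3.1651.

3.1651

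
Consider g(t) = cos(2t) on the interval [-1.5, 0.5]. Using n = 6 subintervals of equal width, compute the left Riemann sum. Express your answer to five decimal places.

0.21791

Δt = (0.5 − (-1.5))/6 = 1/3.
Left endpoints: -1.5, -7/6, -5/6, -0.5, -1/6, 1/6.
g(-1.5) ≈ -0.98999, g(-7/6) ≈ -0.69076, g(-5/6) ≈ -0.09572, g(-0.5) ≈ 0.54030, g(-1/6) ≈ 0.94496, g(1/6) ≈ 0.94496.
Sum = Δt · [g(-1.5) + g(-7/6) + g(-5/6) + ...].
Sum ≈ 0.21791.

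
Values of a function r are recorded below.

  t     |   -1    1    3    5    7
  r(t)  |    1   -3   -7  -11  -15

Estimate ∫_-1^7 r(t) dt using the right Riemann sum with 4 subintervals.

-72

Δt = 2.
Sum = 2·[(-3) + (-7) + (-11) + (-15)] = -72.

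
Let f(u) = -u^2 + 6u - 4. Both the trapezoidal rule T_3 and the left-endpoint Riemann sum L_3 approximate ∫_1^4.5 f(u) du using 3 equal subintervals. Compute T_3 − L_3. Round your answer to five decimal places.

1.02083

T_3 ≈ 12.9143519.
L_3 ≈ 11.8935185.
T_3 − L_3 ≈ 1.02083.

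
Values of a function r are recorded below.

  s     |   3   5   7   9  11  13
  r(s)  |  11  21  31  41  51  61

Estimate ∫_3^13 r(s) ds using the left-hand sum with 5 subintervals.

Δs = 2.
Sum = 2·[11 + 21 + 31 + 41 + 51] = 310.

310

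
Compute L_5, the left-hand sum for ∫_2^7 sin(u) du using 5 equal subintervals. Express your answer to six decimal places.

-0.944725

Δu = (7 − 2)/5 = 1.
Left endpoints: 2, 3, 4, 5, 6.
f(2) ≈ 0.909297, f(3) ≈ 0.141120, f(4) ≈ -0.756802, f(5) ≈ -0.958924, f(6) ≈ -0.279415.
Sum = Δu · [f(2) + f(3) + f(4) + f(5) + f(6)].
Sum ≈ -0.944725.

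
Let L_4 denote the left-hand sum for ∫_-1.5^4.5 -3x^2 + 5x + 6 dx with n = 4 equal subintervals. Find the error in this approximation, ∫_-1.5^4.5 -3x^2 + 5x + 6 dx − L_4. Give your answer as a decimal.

Exact integral: ∫_-1.5^4.5 f(x) dx = -13.5.
L_4 = -2.25.
Error = -13.5 − (-2.25) = -11.25.

-11.25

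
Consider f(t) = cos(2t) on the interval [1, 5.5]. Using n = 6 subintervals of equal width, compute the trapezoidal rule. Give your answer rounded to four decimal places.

-0.7686

Δt = (5.5 − 1)/6 = 0.75.
f(1) ≈ -0.4161, f(1.75) ≈ -0.9365, f(2.5) ≈ 0.2837, f(3.25) ≈ 0.9766, f(4) ≈ -0.1455, f(4.75) ≈ -0.9972, f(5.5) ≈ 0.0044.
T_6 = (Δt/2)·[f(t_0) + 2f(t_1) + ... + 2f(t_{5}) + f(t_6)].
Sum ≈ -0.7686.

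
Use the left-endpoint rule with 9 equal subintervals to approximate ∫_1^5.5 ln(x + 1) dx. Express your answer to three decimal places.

5.979

Δx = (5.5 − 1)/9 = 0.5.
Left endpoints: 1, 1.5, 2, 2.5, 3, 3.5, 4, 4.5, 5.
f(1) ≈ 0.693, f(1.5) ≈ 0.916, f(2) ≈ 1.099, f(2.5) ≈ 1.253, f(3) ≈ 1.386, f(3.5) ≈ 1.504, f(4) ≈ 1.609, f(4.5) ≈ 1.705, f(5) ≈ 1.792.
Sum = Δx · [f(1) + f(1.5) + f(2) + ...].
Sum ≈ 5.979.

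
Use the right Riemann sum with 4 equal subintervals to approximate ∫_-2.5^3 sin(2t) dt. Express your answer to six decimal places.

-0.943605

Δt = (3 − (-2.5))/4 = 1.375.
Right endpoints: -1.125, 0.25, 1.625, 3.
f(-1.125) ≈ -0.778073, f(0.25) ≈ 0.479426, f(1.625) ≈ -0.108195, f(3) ≈ -0.279415.
Sum = Δt · [f(-1.125) + f(0.25) + f(1.625) + f(3)].
Sum ≈ -0.943605.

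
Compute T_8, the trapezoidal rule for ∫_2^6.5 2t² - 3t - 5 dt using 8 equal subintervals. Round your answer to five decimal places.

98.34961

Δt = (6.5 − 2)/8 = 0.5625.
f(2) = -3, f(2.5625) = 0.4453125, f(3.125) = 5.15625, f(3.6875) = 11.1328125, f(4.25) = 18.375, f(4.8125) = 26.8828125, f(5.375) = 36.65625, f(5.9375) = 47.6953125, f(6.5) = 60.
T_8 = (Δt/2)·[f(t_0) + 2f(t_1) + ... + 2f(t_{7}) + f(t_8)].
Sum ≈ 98.34961.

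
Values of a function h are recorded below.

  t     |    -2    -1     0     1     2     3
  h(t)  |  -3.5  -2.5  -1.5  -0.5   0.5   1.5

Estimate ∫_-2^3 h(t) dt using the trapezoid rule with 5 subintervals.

Δt = 1.
T_5 = (1/2)·[(-3.5) + 2·(-2.5) + 2·(-1.5) + 2·(-0.5) + 2·0.5 + 1.5] = -5.

-5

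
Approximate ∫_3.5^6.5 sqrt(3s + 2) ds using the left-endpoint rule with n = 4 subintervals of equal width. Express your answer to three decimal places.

11.915

Δs = (6.5 − 3.5)/4 = 0.75.
Left endpoints: 3.5, 4.25, 5, 5.75.
f(3.5) ≈ 3.536, f(4.25) ≈ 3.841, f(5) ≈ 4.123, f(5.75) ≈ 4.387.
Sum = Δs · [f(3.5) + f(4.25) + f(5) + f(5.75)].
Sum ≈ 11.915.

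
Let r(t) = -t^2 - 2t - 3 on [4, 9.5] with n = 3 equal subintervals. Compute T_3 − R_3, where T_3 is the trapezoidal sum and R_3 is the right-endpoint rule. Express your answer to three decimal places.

78.146

T_3 ≈ -358.28935.
R_3 ≈ -436.43519.
T_3 − R_3 ≈ 78.146.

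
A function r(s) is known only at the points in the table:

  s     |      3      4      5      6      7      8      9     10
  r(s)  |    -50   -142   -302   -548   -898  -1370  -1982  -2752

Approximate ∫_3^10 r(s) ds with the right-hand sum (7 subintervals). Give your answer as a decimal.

Δs = 1.
Sum = 1·[(-142) + (-302) + (-548) + (-898) + (-1370) + (-1982) + (-2752)] = -7994.

-7994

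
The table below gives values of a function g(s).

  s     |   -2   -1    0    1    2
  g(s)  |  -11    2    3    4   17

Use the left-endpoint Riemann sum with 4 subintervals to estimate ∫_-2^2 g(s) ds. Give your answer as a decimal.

-2

Δs = 1.
Sum = 1·[(-11) + 2 + 3 + 4] = -2.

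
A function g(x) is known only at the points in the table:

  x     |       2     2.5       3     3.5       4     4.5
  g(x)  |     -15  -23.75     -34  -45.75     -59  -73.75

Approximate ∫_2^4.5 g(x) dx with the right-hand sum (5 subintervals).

-118.125

Δx = 0.5.
Sum = 0.5·[(-23.75) + (-34) + (-45.75) + (-59) + (-73.75)] = -118.125.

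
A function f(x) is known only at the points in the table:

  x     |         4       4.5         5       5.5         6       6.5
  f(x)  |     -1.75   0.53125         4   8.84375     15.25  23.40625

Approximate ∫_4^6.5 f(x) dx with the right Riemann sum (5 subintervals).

26.015625

Δx = 0.5.
Sum = 0.5·[0.53125 + 4 + 8.84375 + 15.25 + 23.40625] = 26.015625.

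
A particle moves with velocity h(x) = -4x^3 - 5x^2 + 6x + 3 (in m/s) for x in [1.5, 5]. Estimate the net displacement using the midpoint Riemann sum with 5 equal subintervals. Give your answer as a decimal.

Δx = (5 − 1.5)/5 = 0.7.
Midpoints: 1.85, 2.55, 3.25, 3.95, 4.65.
h(1.85) = -28.339, h(2.55) = -80.538, h(3.25) = -167.625, h(3.95) = -297.832, h(4.65) = -479.391.
Sum = Δx · [h(1.85) + h(2.55) + h(3.25) + h(3.95) + h(4.65)].
Sum = -737.6075.

-737.6075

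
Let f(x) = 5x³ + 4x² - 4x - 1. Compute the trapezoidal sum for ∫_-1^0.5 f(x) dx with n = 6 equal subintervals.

0.33203125

Δx = (0.5 − (-1))/6 = 0.25.
f(-1) = 2, f(-0.75) = 2.140625, f(-0.5) = 1.375, f(-0.25) = 0.171875, f(0) = -1, f(0.25) = -1.671875, f(0.5) = -1.375.
T_6 = (Δx/2)·[f(x_0) + 2f(x_1) + ... + 2f(x_{5}) + f(x_6)].
Sum = 0.33203125.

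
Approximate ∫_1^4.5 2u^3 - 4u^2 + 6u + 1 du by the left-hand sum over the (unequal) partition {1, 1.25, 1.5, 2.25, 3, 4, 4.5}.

Subinterval widths: 0.25, 0.25, 0.75, 0.75, 1, 0.5.
Left endpoints: 1, 1.25, 1.5, 2.25, 3, 4.
f(1) = 5, f(1.25) = 6.15625, f(1.5) = 7.75, f(2.25) = 17.03125, f(3) = 37, f(4) = 89.
Sum = Σ Δu_i · f(u_i).
Sum = 102.875.

102.875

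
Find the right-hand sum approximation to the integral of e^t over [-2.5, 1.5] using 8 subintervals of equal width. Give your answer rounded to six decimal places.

Δt = (1.5 − (-2.5))/8 = 0.5.
Right endpoints: -2, -1.5, -1, -0.5, 0, 0.5, 1, 1.5.
f(-2) ≈ 0.135335, f(-1.5) ≈ 0.223130, f(-1) ≈ 0.367879, f(-0.5) ≈ 0.606531, f(0) ≈ 1.000000, f(0.5) ≈ 1.648721, f(1) ≈ 2.718282, f(1.5) ≈ 4.481689.
Sum = Δt · [f(-2) + f(-1.5) + f(-1) + ...].
Sum ≈ 5.590784.

5.590784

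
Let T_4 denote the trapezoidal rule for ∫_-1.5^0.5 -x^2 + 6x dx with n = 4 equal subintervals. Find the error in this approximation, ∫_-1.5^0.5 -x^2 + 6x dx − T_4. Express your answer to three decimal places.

Exact integral: ∫_-1.5^0.5 f(x) dx ≈ -7.16667.
T_4 = -7.25.
Error ≈ -7.16667 − (-7.25) ≈ 0.083.

0.083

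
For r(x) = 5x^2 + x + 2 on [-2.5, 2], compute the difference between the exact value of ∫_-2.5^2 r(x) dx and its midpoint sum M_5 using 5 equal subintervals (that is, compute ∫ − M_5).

1.51875

Exact integral: ∫_-2.5^2 r(x) dx = 47.25.
M_5 = 45.73125.
Error = 47.25 − 45.73125 = 1.51875.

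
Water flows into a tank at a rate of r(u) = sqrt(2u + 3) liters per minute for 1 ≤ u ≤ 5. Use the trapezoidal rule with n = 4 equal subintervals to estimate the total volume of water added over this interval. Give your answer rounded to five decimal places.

Δu = (5 − 1)/4 = 1.
r(1) ≈ 2.23607, r(2) ≈ 2.64575, r(3) ≈ 3.00000, r(4) ≈ 3.31662, r(5) ≈ 3.60555.
T_4 = (Δu/2)·[r(u_0) + 2r(u_1) + 2r(u_2) + 2r(u_3) + r(u_4)].
Sum ≈ 11.88319.

11.88319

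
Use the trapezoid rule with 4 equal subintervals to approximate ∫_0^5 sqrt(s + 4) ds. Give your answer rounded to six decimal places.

12.655850

Δs = (5 − 0)/4 = 1.25.
f(0) ≈ 2.000000, f(1.25) ≈ 2.291288, f(2.5) ≈ 2.549510, f(3.75) ≈ 2.783882, f(5) ≈ 3.000000.
T_4 = (Δs/2)·[f(s_0) + 2f(s_1) + 2f(s_2) + 2f(s_3) + f(s_4)].
Sum ≈ 12.655850.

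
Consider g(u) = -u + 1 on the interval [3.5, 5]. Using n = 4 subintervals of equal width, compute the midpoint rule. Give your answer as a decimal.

Δu = (5 − 3.5)/4 = 0.375.
Midpoints: 3.6875, 4.0625, 4.4375, 4.8125.
g(3.6875) = -2.6875, g(4.0625) = -3.0625, g(4.4375) = -3.4375, g(4.8125) = -3.8125.
Sum = Δu · [g(3.6875) + g(4.0625) + g(4.4375) + g(4.8125)].
Sum = -4.875.

-4.875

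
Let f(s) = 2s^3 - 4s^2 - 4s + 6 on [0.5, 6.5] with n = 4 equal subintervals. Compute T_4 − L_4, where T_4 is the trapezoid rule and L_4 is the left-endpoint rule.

T_4 = 516.75.
L_4 = 249.
T_4 − L_4 = 267.75.

267.75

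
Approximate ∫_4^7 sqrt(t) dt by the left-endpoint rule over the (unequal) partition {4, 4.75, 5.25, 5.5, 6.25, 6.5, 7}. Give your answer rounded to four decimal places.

6.8212

Subinterval widths: 0.75, 0.5, 0.25, 0.75, 0.25, 0.5.
Left endpoints: 4, 4.75, 5.25, 5.5, 6.25, 6.5.
f(4) ≈ 2.0000, f(4.75) ≈ 2.1794, f(5.25) ≈ 2.2913, f(5.5) ≈ 2.3452, f(6.25) ≈ 2.5000, f(6.5) ≈ 2.5495.
Sum = Σ Δt_i · f(t_i).
Sum ≈ 6.8212.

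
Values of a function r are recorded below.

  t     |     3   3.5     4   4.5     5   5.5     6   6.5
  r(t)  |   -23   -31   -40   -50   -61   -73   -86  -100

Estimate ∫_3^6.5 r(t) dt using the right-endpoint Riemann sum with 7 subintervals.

-220.5

Δt = 0.5.
Sum = 0.5·[(-31) + (-40) + (-50) + (-61) + (-73) + (-86) + (-100)] = -220.5.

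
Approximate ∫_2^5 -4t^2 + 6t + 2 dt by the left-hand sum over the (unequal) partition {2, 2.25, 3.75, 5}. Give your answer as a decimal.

-47.3125

Subinterval widths: 0.25, 1.5, 1.25.
Left endpoints: 2, 2.25, 3.75.
f(2) = -2, f(2.25) = -4.75, f(3.75) = -31.75.
Sum = Σ Δt_i · f(t_i).
Sum = -47.3125.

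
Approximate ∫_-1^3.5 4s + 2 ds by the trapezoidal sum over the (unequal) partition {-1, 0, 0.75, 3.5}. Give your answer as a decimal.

Subinterval widths: 1, 0.75, 2.75.
f(-1) = -2, f(0) = 2, f(0.75) = 5, f(3.5) = 16.
On each subinterval the trapezoid contributes (Δs_i/2)·[f(s_{i-1}) + f(s_i)].
Sum = 31.5.

31.5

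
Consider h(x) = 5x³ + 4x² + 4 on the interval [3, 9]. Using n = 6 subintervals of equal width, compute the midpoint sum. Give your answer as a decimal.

9013

Δx = (9 − 3)/6 = 1.
Midpoints: 3.5, 4.5, 5.5, 6.5, 7.5, 8.5.
h(3.5) = 267.375, h(4.5) = 540.625, h(5.5) = 956.875, h(6.5) = 1546.125, h(7.5) = 2338.375, h(8.5) = 3363.625.
Sum = Δx · [h(3.5) + h(4.5) + h(5.5) + ...].
Sum = 9013.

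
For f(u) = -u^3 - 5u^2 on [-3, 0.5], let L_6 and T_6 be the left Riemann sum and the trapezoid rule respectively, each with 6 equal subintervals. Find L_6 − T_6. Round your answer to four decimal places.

-4.8490

L_6 ≈ -30.071036.
T_6 ≈ -25.222078.
L_6 − T_6 ≈ -4.8490.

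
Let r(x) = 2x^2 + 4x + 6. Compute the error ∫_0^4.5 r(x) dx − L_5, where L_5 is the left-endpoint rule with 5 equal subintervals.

25.11

Exact integral: ∫_0^4.5 r(x) dx = 128.25.
L_5 = 103.14.
Error = 128.25 − 103.14 = 25.11.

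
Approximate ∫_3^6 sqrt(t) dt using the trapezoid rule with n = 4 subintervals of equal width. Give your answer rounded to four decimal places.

Δt = (6 − 3)/4 = 0.75.
f(3) ≈ 1.7321, f(3.75) ≈ 1.9365, f(4.5) ≈ 2.1213, f(5.25) ≈ 2.2913, f(6) ≈ 2.4495.
T_4 = (Δt/2)·[f(t_0) + 2f(t_1) + 2f(t_2) + 2f(t_3) + f(t_4)].
Sum ≈ 6.3299.

6.3299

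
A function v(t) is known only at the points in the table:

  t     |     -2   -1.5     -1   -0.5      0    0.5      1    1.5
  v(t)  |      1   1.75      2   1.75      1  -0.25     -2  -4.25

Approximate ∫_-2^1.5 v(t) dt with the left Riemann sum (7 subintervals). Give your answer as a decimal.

Δt = 0.5.
Sum = 0.5·[1 + 1.75 + 2 + 1.75 + 1 + (-0.25) + (-2)] = 2.625.

2.625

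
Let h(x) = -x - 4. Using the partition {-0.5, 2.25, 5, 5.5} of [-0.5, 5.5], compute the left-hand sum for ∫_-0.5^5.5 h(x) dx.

-31.3125

Subinterval widths: 2.75, 2.75, 0.5.
Left endpoints: -0.5, 2.25, 5.
h(-0.5) = -3.5, h(2.25) = -6.25, h(5) = -9.
Sum = Σ Δx_i · h(x_i).
Sum = -31.3125.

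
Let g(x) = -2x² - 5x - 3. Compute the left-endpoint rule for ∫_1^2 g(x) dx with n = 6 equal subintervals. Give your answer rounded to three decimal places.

Δx = (2 − 1)/6 = 1/6.
Left endpoints: 1, 7/6, 4/3, 1.5, 5/3, 11/6.
g(1) = -10, g(7/6) = -104/9, g(4/3) = -119/9, g(1.5) = -15, g(5/3) = -152/9, g(11/6) = -170/9.
Sum = Δx · [g(1) + g(7/6) + g(4/3) + ...].
Sum ≈ -14.259.

-14.259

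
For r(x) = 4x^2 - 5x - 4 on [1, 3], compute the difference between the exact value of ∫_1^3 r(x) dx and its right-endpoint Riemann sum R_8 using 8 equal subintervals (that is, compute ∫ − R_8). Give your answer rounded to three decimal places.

Exact integral: ∫_1^3 r(x) dx ≈ 6.66667.
R_8 = 9.5.
Error ≈ 6.66667 − 9.5 ≈ -2.833.

-2.833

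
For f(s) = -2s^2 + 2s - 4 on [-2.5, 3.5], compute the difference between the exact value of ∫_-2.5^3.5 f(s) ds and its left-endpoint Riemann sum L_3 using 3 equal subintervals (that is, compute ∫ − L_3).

Exact integral: ∫_-2.5^3.5 f(s) ds = -57.
L_3 = -65.
Error = -57 − (-65) = 8.

8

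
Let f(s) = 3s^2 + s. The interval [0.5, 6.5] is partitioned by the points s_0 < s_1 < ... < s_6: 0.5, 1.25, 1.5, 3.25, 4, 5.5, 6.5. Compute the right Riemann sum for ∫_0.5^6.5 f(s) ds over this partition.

384.28125

Subinterval widths: 0.75, 0.25, 1.75, 0.75, 1.5, 1.
Right endpoints: 1.25, 1.5, 3.25, 4, 5.5, 6.5.
f(1.25) = 5.9375, f(1.5) = 8.25, f(3.25) = 34.9375, f(4) = 52, f(5.5) = 96.25, f(6.5) = 133.25.
Sum = Σ Δs_i · f(s_i).
Sum = 384.28125.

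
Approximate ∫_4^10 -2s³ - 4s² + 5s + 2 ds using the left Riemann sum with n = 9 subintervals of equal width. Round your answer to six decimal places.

-5192.444444

Δs = (10 − 4)/9 = 2/3.
Left endpoints: 4, 14/3, 16/3, 6, 20/3, 22/3, 8, 26/3, 28/3.
f(4) = -170, f(14/3) = -7156/27, f(16/3) = -10490/27, f(6) = -544, f(20/3) = -19846/27, f(22/3) = -26060/27, f(8) = -1238, f(26/3) = -42040/27, f(28/3) = -51998/27.
Sum = Δs · [f(4) + f(14/3) + f(16/3) + ...].
Sum ≈ -5192.444444.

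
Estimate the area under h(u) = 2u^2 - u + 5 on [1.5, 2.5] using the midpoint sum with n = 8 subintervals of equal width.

Δu = (2.5 − 1.5)/8 = 0.125.
Midpoints: 1.5625, 1.6875, 1.8125, 1.9375, 2.0625, 2.1875, 2.3125, 2.4375.
h(1.5625) = 8.3203125, h(1.6875) = 9.0078125, h(1.8125) = 9.7578125, h(1.9375) = 10.5703125, h(2.0625) = 11.4453125, h(2.1875) = 12.3828125, h(2.3125) = 13.3828125, h(2.4375) = 14.4453125.
Sum = Δu · [h(1.5625) + h(1.6875) + h(1.8125) + ...].
Sum = 11.1640625.

11.1640625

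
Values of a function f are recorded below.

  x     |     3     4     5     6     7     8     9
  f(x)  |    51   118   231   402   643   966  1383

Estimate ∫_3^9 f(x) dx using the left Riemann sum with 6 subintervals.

Δx = 1.
Sum = 1·[51 + 118 + 231 + 402 + 643 + 966] = 2411.

2411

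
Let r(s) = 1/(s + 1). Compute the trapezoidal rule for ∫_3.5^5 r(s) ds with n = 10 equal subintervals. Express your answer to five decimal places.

Δs = (5 − 3.5)/10 = 0.15.
r(3.5) = 2/9, r(3.65) = 20/93, r(3.8) = 5/24, r(3.95) = 20/99, r(4.1) = 10/51, r(4.25) = 4/21, r(4.4) = 5/27, r(4.55) = 20/111, r(4.7) = 10/57, r(4.85) = 20/117, r(5) = 1/6.
T_10 = (Δs/2)·[r(s_0) + 2r(s_1) + ... + 2r(s_{9}) + r(s_10)].
Sum ≈ 0.28772.

0.28772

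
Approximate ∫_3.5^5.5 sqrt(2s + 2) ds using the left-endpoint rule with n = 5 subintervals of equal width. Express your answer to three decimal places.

6.502

Δs = (5.5 − 3.5)/5 = 0.4.
Left endpoints: 3.5, 3.9, 4.3, 4.7, 5.1.
f(3.5) ≈ 3.000, f(3.9) ≈ 3.130, f(4.3) ≈ 3.256, f(4.7) ≈ 3.376, f(5.1) ≈ 3.493.
Sum = Δs · [f(3.5) + f(3.9) + f(4.3) + f(4.7) + f(5.1)].
Sum ≈ 6.502.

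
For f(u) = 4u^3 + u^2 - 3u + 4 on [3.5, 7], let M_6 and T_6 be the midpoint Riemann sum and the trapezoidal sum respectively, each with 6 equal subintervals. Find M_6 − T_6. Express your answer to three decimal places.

M_6 ≈ 2303.50231.
T_6 ≈ 2322.55787.
M_6 − T_6 ≈ -19.056.

-19.056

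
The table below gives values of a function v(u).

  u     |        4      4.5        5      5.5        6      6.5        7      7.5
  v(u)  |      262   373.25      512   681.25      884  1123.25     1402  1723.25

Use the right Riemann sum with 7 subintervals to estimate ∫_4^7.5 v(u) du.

3349.5

Δu = 0.5.
Sum = 0.5·[373.25 + 512 + 681.25 + 884 + 1123.25 + 1402 + 1723.25] = 3349.5.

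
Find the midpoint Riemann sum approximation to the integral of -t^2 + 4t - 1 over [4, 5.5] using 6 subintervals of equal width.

Δt = (5.5 − 4)/6 = 0.25.
Midpoints: 4.125, 4.375, 4.625, 4.875, 5.125, 5.375.
f(4.125) = -1.515625, f(4.375) = -2.640625, f(4.625) = -3.890625, f(4.875) = -5.265625, f(5.125) = -6.765625, f(5.375) = -8.390625.
Sum = Δt · [f(4.125) + f(4.375) + f(4.625) + ...].
Sum = -7.1171875.

-7.1171875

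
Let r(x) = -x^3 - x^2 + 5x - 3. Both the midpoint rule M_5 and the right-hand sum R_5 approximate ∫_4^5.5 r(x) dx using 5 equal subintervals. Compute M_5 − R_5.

16.8834375

M_5 = -167.5940625.
R_5 = -184.4775.
M_5 − R_5 = 16.8834375.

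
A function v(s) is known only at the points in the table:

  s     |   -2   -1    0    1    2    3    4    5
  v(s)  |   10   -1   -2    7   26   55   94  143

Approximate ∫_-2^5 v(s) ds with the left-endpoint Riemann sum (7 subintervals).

Δs = 1.
Sum = 1·[10 + (-1) + (-2) + 7 + 26 + 55 + 94] = 189.

189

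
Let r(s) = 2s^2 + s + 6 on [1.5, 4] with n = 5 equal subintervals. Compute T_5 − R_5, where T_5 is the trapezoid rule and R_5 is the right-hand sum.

-7.5

T_5 = 62.5.
R_5 = 70.
T_5 − R_5 = -7.5.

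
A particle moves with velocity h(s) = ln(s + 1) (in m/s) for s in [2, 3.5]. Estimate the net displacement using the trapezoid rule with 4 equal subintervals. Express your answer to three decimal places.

1.971

Δs = (3.5 − 2)/4 = 0.375.
h(2) ≈ 1.099, h(2.375) ≈ 1.216, h(2.75) ≈ 1.322, h(3.125) ≈ 1.417, h(3.5) ≈ 1.504.
T_4 = (Δs/2)·[h(s_0) + 2h(s_1) + 2h(s_2) + 2h(s_3) + h(s_4)].
Sum ≈ 1.971.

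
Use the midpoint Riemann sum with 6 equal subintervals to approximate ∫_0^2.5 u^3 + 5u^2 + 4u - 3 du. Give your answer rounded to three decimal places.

Δu = (2.5 − 0)/6 = 5/12.
Midpoints: 5/24, 0.625, 25/24, 35/24, 1.875, 55/24.
f(5/24) = -26827/13824, f(0.625) = 869/512, f(25/24) = 106753/13824, f(35/24) = 229043/13824, f(1.875) = 14679/512, f(55/24) = 614623/13824.
Sum = Δu · [f(5/24) + f(0.625) + f(25/24) + ...].
Sum ≈ 40.491.

40.491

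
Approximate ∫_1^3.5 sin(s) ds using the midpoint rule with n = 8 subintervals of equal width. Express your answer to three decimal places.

1.483

Δs = (3.5 − 1)/8 = 0.3125.
Midpoints: 1.15625, 1.46875, 1.78125, 2.09375, 2.40625, 2.71875, 3.03125, 3.34375.
f(1.15625) ≈ 0.915, f(1.46875) ≈ 0.995, f(1.78125) ≈ 0.978, f(2.09375) ≈ 0.866, f(2.40625) ≈ 0.671, f(2.71875) ≈ 0.410, f(3.03125) ≈ 0.110, f(3.34375) ≈ -0.201.
Sum = Δs · [f(1.15625) + f(1.46875) + f(1.78125) + ...].
Sum ≈ 1.483.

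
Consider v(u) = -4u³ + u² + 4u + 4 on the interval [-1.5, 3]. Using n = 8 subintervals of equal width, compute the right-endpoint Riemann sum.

Δu = (3 − (-1.5))/8 = 0.5625.
Right endpoints: -0.9375, -0.375, 0.1875, 0.75, 1.3125, 1.875, 2.4375, 3.
v(-0.9375) = 4531/1024, v(-0.375) = 2.8515625, v(0.1875) = 4873/1024, v(0.75) = 5.875, v(1.3125) = 1975/1024, v(1.875) = -11.3515625, v(2.4375) = -39155/1024, v(3) = -83.
Sum = Δu · [v(-0.9375) + v(-0.375) + v(0.1875) + ...].
Sum = -63.421875.

-63.421875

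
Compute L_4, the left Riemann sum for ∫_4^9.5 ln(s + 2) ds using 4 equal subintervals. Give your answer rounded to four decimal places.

Δs = (9.5 − 4)/4 = 1.375.
Left endpoints: 4, 5.375, 6.75, 8.125.
f(4) ≈ 1.7918, f(5.375) ≈ 1.9981, f(6.75) ≈ 2.1691, f(8.125) ≈ 2.3150.
Sum = Δs · [f(4) + f(5.375) + f(6.75) + f(8.125)].
Sum ≈ 11.3766.

11.3766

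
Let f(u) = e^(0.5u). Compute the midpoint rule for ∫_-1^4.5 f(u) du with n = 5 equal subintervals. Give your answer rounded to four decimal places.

Δu = (4.5 − (-1))/5 = 1.1.
Midpoints: -0.45, 0.65, 1.75, 2.85, 3.95.
f(-0.45) ≈ 0.7985, f(0.65) ≈ 1.3840, f(1.75) ≈ 2.3989, f(2.85) ≈ 4.1579, f(3.95) ≈ 7.2066.
Sum = Δu · [f(-0.45) + f(0.65) + f(1.75) + f(2.85) + f(3.95)].
Sum ≈ 17.5405.

17.5405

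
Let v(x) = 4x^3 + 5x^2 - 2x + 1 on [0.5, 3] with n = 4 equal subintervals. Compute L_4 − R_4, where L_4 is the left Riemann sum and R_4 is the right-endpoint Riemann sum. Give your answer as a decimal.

L_4 = 78.0078125.
R_4 = 169.4140625.
L_4 − R_4 = -91.40625.

-91.40625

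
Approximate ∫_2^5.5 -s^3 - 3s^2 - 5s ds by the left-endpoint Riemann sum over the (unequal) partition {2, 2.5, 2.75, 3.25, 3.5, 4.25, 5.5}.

-339

Subinterval widths: 0.5, 0.25, 0.5, 0.25, 0.75, 1.25.
Left endpoints: 2, 2.5, 2.75, 3.25, 3.5, 4.25.
f(2) = -30, f(2.5) = -46.875, f(2.75) = -57.234375, f(3.25) = -82.265625, f(3.5) = -97.125, f(4.25) = -152.203125.
Sum = Σ Δs_i · f(s_i).
Sum = -339.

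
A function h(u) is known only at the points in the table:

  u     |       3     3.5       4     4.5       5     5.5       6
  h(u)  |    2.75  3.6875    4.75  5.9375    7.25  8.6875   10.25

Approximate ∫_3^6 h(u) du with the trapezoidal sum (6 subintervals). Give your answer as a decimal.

Δu = 0.5.
T_6 = (0.5/2)·[2.75 + 2·3.6875 + 2·4.75 + 2·5.9375 + 2·7.25 + 2·8.6875 + 10.25] = 18.40625.

18.40625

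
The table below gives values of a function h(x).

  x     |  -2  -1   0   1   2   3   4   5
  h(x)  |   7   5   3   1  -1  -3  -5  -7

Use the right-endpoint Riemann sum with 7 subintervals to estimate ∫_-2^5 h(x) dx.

Δx = 1.
Sum = 1·[5 + 3 + 1 + (-1) + (-3) + (-5) + (-7)] = -7.

-7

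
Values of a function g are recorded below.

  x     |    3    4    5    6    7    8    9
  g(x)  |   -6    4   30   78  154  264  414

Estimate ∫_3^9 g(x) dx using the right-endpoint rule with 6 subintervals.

Δx = 1.
Sum = 1·[4 + 30 + 78 + 154 + 264 + 414] = 944.

944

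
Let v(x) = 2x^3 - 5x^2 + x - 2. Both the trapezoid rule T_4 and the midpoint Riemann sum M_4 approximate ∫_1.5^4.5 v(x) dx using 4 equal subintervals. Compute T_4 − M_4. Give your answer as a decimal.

5.484375

T_4 = 62.90625.
M_4 = 57.421875.
T_4 − M_4 = 5.484375.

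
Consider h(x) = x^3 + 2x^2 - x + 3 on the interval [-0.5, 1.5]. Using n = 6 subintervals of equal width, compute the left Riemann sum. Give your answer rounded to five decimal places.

7.79630

Δx = (1.5 − (-0.5))/6 = 1/3.
Left endpoints: -0.5, -1/6, 1/6, 0.5, 5/6, 7/6.
h(-0.5) = 3.875, h(-1/6) = 695/216, h(1/6) = 625/216, h(0.5) = 3.125, h(5/6) = 893/216, h(7/6) = 1327/216.
Sum = Δx · [h(-0.5) + h(-1/6) + h(1/6) + ...].
Sum ≈ 7.79630.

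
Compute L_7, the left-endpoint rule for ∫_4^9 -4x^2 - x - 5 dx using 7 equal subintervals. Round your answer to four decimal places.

-851.2245

Δx = (9 − 4)/7 = 5/7.
Left endpoints: 4, 33/7, 38/7, 43/7, 48/7, 53/7, 58/7.
f(4) = -73, f(33/7) = -4832/49, f(38/7) = -6287/49, f(43/7) = -7942/49, f(48/7) = -9797/49, f(53/7) = -11852/49, f(58/7) = -14107/49.
Sum = Δx · [f(4) + f(33/7) + f(38/7) + ...].
Sum ≈ -851.2245.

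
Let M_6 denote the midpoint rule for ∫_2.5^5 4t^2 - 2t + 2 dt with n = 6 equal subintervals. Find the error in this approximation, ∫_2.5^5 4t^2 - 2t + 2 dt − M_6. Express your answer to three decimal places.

0.145

Exact integral: ∫_2.5^5 f(t) dt ≈ 132.08333.
M_6 ≈ 131.93866.
Error ≈ 132.08333 − 131.93866 ≈ 0.145.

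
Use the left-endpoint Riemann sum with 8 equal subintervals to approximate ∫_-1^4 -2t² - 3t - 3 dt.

Δt = (4 − (-1))/8 = 0.625.
Left endpoints: -1, -0.375, 0.25, 0.875, 1.5, 2.125, 2.75, 3.375.
f(-1) = -2, f(-0.375) = -2.15625, f(0.25) = -3.875, f(0.875) = -7.15625, f(1.5) = -12, f(2.125) = -18.40625, f(2.75) = -26.375, f(3.375) = -35.90625.
Sum = Δt · [f(-1) + f(-0.375) + f(0.25) + ...].
Sum = -67.421875.

-67.421875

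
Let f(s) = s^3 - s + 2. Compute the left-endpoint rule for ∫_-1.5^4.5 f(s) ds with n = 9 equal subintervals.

76.75

Δs = (4.5 − (-1.5))/9 = 2/3.
Left endpoints: -1.5, -5/6, -1/6, 0.5, 7/6, 11/6, 2.5, 19/6, 23/6.
f(-1.5) = 0.125, f(-5/6) = 487/216, f(-1/6) = 467/216, f(0.5) = 1.625, f(7/6) = 523/216, f(11/6) = 1367/216, f(2.5) = 15.125, f(19/6) = 6607/216, f(23/6) = 11771/216.
Sum = Δs · [f(-1.5) + f(-5/6) + f(-1/6) + ...].
Sum = 76.75.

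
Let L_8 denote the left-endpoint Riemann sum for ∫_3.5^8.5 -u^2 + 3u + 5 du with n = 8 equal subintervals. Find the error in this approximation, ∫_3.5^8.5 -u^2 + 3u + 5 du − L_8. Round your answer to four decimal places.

-13.7370

Exact integral: ∫_3.5^8.5 f(u) du ≈ -75.416667.
L_8 = -61.6796875.
Error ≈ -75.416667 − (-61.6796875) ≈ -13.7370.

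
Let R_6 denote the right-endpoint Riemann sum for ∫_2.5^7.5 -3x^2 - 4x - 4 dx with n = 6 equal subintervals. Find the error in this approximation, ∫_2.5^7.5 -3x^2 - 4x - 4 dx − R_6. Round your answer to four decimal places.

Exact integral: ∫_2.5^7.5 f(x) dx = -526.25.
R_6 ≈ -598.819444.
Error ≈ -526.25 − (-598.819444) ≈ 72.5694.

72.5694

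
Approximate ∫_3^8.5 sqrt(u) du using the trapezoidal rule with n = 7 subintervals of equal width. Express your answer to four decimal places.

Δu = (8.5 − 3)/7 = 11/14.
f(3) ≈ 1.7321, f(53/14) ≈ 1.9457, f(32/7) ≈ 2.1381, f(75/14) ≈ 2.3146, f(43/7) ≈ 2.4785, f(97/14) ≈ 2.6322, f(54/7) ≈ 2.7775, f(8.5) ≈ 2.9155.
T_7 = (Δu/2)·[f(u_0) + 2f(u_1) + ... + 2f(u_{6}) + f(u_7)].
Sum ≈ 13.0509.

13.0509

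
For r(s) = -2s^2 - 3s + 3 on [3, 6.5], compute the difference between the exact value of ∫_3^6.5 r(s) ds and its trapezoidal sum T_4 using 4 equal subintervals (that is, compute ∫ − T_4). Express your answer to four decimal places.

0.8932

Exact integral: ∫_3^6.5 r(s) ds ≈ -204.458333.
T_4 = -205.3515625.
Error ≈ -204.458333 − (-205.3515625) ≈ 0.8932.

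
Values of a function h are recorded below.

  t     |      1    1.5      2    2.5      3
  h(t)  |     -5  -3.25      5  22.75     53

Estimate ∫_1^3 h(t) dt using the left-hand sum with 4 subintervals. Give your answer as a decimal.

9.75

Δt = 0.5.
Sum = 0.5·[(-5) + (-3.25) + 5 + 22.75] = 9.75.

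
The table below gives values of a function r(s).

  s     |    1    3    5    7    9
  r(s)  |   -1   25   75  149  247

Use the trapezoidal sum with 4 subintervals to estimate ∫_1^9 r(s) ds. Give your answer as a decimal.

744

Δs = 2.
T_4 = (2/2)·[(-1) + 2·25 + 2·75 + 2·149 + 247] = 744.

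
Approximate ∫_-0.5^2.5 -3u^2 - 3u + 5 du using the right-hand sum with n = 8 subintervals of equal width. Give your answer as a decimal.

-15.0234375

Δu = (2.5 − (-0.5))/8 = 0.375.
Right endpoints: -0.125, 0.25, 0.625, 1, 1.375, 1.75, 2.125, 2.5.
f(-0.125) = 5.328125, f(0.25) = 4.0625, f(0.625) = 1.953125, f(1) = -1, f(1.375) = -4.796875, f(1.75) = -9.4375, f(2.125) = -14.921875, f(2.5) = -21.25.
Sum = Δu · [f(-0.125) + f(0.25) + f(0.625) + ...].
Sum = -15.0234375.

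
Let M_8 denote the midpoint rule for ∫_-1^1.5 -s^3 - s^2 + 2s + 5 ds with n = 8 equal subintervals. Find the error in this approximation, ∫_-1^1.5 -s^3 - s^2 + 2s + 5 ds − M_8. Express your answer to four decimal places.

Exact integral: ∫_-1^1.5 f(s) ds ≈ 11.276042.
M_8 ≈ 11.311646.
Error ≈ 11.276042 − 11.311646 ≈ -0.0356.

-0.0356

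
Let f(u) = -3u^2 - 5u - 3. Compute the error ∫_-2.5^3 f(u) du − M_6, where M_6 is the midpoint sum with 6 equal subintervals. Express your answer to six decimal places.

-1.155382

Exact integral: ∫_-2.5^3 f(u) du = -66.
M_6 ≈ -64.84461806.
Error ≈ -66 − (-64.84461806) ≈ -1.155382.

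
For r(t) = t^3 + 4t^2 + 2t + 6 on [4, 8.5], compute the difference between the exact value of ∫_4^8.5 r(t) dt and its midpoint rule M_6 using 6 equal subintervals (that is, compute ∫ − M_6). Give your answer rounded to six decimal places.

Exact integral: ∫_4^8.5 r(t) dt = 2057.765625.
M_6 ≈ 2052.96679688.
Error ≈ 2057.765625 − 2052.96679688 ≈ 4.798828.

4.798828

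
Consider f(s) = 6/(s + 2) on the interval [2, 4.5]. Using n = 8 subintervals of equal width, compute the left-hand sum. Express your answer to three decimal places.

Δs = (4.5 − 2)/8 = 0.3125.
Left endpoints: 2, 2.3125, 2.625, 2.9375, 3.25, 3.5625, 3.875, 4.1875.
f(2) = 1.5, f(2.3125) = 32/23, f(2.625) = 48/37, f(2.9375) = 96/79, f(3.25) = 8/7, f(3.5625) = 96/89, f(3.875) = 48/47, f(4.1875) = 32/33.
Sum = Δs · [f(2) + f(2.3125) + f(2.625) + ...].
Sum ≈ 3.005.

3.005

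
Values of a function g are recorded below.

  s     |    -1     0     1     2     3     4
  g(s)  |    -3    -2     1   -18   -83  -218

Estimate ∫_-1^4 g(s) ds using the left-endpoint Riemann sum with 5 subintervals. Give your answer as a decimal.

Δs = 1.
Sum = 1·[(-3) + (-2) + 1 + (-18) + (-83)] = -105.

-105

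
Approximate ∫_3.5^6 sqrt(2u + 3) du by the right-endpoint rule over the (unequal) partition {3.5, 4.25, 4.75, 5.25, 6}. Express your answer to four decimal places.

9.0530

Subinterval widths: 0.75, 0.5, 0.5, 0.75.
Right endpoints: 4.25, 4.75, 5.25, 6.
f(4.25) ≈ 3.3912, f(4.75) ≈ 3.5355, f(5.25) ≈ 3.6742, f(6) ≈ 3.8730.
Sum = Σ Δu_i · f(u_i).
Sum ≈ 9.0530.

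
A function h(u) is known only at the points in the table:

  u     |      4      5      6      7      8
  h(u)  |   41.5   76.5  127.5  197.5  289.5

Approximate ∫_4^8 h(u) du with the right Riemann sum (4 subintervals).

Δu = 1.
Sum = 1·[76.5 + 127.5 + 197.5 + 289.5] = 691.

691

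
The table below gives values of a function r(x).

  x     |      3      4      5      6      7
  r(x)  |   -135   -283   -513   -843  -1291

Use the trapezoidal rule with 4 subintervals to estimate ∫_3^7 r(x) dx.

Δx = 1.
T_4 = (1/2)·[(-135) + 2·(-283) + 2·(-513) + 2·(-843) + (-1291)] = -2352.

-2352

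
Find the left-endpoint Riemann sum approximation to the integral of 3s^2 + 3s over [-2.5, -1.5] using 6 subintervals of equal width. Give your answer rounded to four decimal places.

Δs = (-1.5 − (-2.5))/6 = 1/6.
Left endpoints: -2.5, -7/3, -13/6, -2, -11/6, -5/3.
f(-2.5) = 11.25, f(-7/3) = 28/3, f(-13/6) = 91/12, f(-2) = 6, f(-11/6) = 55/12, f(-5/3) = 10/3.
Sum = Δs · [f(-2.5) + f(-7/3) + f(-13/6) + ...].
Sum ≈ 7.0139.

7.0139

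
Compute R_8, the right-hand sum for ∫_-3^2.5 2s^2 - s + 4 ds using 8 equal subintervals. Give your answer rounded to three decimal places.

Δs = (2.5 − (-3))/8 = 0.6875.
Right endpoints: -2.3125, -1.625, -0.9375, -0.25, 0.4375, 1.125, 1.8125, 2.5.
f(-2.3125) = 17.0078125, f(-1.625) = 10.90625, f(-0.9375) = 6.6953125, f(-0.25) = 4.375, f(0.4375) = 3.9453125, f(1.125) = 5.40625, f(1.8125) = 8.7578125, f(2.5) = 14.
Sum = Δs · [f(-2.3125) + f(-1.625) + f(-0.9375) + ...].
Sum ≈ 48.877.

48.877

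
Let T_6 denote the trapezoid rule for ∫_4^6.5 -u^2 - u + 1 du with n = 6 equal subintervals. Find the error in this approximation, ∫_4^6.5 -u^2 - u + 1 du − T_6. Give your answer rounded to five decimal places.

Exact integral: ∫_4^6.5 f(u) du ≈ -80.8333333.
T_6 ≈ -80.9056713.
Error ≈ -80.8333333 − (-80.9056713) ≈ 0.07234.

0.07234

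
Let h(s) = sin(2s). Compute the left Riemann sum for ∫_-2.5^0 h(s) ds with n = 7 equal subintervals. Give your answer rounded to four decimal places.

-0.1716

Δs = (0 − (-2.5))/7 = 5/14.
Left endpoints: -2.5, -15/7, -25/14, -10/7, -15/14, -5/7, -5/14.
h(-2.5) ≈ 0.9589, h(-15/7) ≈ 0.9103, h(-25/14) ≈ 0.4167, h(-10/7) ≈ -0.2806, h(-15/14) ≈ -0.8408, h(-5/7) ≈ -0.9899, h(-5/14) ≈ -0.6551.
Sum = Δs · [h(-2.5) + h(-15/7) + h(-25/14) + ...].
Sum ≈ -0.1716.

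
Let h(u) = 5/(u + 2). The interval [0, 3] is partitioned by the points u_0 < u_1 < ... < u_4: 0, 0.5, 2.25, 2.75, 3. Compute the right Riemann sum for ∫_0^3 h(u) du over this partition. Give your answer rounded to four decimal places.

3.8351

Subinterval widths: 0.5, 1.75, 0.5, 0.25.
Right endpoints: 0.5, 2.25, 2.75, 3.
h(0.5) = 2, h(2.25) = 20/17, h(2.75) = 20/19, h(3) = 1.
Sum = Σ Δu_i · h(u_i).
Sum ≈ 3.8351.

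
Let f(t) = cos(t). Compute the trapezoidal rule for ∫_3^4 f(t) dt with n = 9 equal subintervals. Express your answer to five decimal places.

-0.89700

Δt = (4 − 3)/9 = 1/9.
f(3) ≈ -0.98999, f(28/9) ≈ -0.99954, f(29/9) ≈ -0.99675, f(10/3) ≈ -0.98167, f(31/9) ≈ -0.95449, f(32/9) ≈ -0.91553, f(11/3) ≈ -0.86529, f(34/9) ≈ -0.80437, f(35/9) ≈ -0.73353, f(4) ≈ -0.65364.
T_9 = (Δt/2)·[f(t_0) + 2f(t_1) + ... + 2f(t_{8}) + f(t_9)].
Sum ≈ -0.89700.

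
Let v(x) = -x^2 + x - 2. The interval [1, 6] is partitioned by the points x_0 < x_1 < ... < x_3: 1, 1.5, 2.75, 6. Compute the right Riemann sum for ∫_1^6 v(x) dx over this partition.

Subinterval widths: 0.5, 1.25, 3.25.
Right endpoints: 1.5, 2.75, 6.
v(1.5) = -2.75, v(2.75) = -6.8125, v(6) = -32.
Sum = Σ Δx_i · v(x_i).
Sum = -113.890625.

-113.890625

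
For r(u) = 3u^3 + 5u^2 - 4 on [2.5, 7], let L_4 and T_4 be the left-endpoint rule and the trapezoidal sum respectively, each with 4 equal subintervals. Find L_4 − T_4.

-672.6796875

L_4 ≈ 1671.723633.
T_4 ≈ 2344.403320.
L_4 − T_4 = -672.6796875.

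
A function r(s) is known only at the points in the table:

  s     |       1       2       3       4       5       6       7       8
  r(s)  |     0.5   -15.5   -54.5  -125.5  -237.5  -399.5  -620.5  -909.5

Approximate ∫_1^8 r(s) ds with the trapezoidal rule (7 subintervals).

Δs = 1.
T_7 = (1/2)·[0.5 + 2·(-15.5) + 2·(-54.5) + 2·(-125.5) + 2·(-237.5) + 2·(-399.5) + 2·(-620.5) + (-909.5)] = -1907.5.

-1907.5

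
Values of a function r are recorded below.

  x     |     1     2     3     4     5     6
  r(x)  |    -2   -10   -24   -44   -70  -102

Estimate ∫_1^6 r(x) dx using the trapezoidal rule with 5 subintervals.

-200

Δx = 1.
T_5 = (1/2)·[(-2) + 2·(-10) + 2·(-24) + 2·(-44) + 2·(-70) + (-102)] = -200.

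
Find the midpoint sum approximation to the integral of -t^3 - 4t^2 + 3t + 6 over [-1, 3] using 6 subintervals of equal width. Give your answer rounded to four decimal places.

-20.2963

Δt = (3 − (-1))/6 = 2/3.
Midpoints: -2/3, 0, 2/3, 4/3, 2, 8/3.
f(-2/3) = 68/27, f(0) = 6, f(2/3) = 160/27, f(4/3) = 14/27, f(2) = -12, f(8/3) = -902/27.
Sum = Δt · [f(-2/3) + f(0) + f(2/3) + ...].
Sum ≈ -20.2963.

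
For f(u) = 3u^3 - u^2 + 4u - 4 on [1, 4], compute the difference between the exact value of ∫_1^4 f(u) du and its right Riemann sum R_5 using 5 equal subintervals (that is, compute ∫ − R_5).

-59.67

Exact integral: ∫_1^4 f(u) du = 188.25.
R_5 = 247.92.
Error = 188.25 − 247.92 = -59.67.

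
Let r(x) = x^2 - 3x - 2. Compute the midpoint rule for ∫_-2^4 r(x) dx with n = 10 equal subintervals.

Δx = (4 − (-2))/10 = 0.6.
Midpoints: -1.7, -1.1, -0.5, 0.1, 0.7, 1.3, 1.9, 2.5, 3.1, 3.7.
r(-1.7) = 5.99, r(-1.1) = 2.51, r(-0.5) = -0.25, r(0.1) = -2.29, r(0.7) = -3.61, r(1.3) = -4.21, r(1.9) = -4.09, r(2.5) = -3.25, r(3.1) = -1.69, r(3.7) = 0.59.
Sum = Δx · [r(-1.7) + r(-1.1) + r(-0.5) + ...].
Sum = -6.18.

-6.18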